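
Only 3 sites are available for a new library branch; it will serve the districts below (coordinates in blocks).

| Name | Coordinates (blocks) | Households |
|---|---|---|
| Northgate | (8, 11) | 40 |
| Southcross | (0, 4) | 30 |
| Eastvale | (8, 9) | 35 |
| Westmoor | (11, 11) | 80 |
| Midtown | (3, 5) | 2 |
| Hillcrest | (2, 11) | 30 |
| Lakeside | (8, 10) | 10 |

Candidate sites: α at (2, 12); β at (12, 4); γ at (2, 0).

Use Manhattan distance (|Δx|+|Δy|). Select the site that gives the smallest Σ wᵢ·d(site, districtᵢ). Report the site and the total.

Total weighted distance at each candidate:
  α (2, 12): total = 1821
  β (12, 4): total = 2385
  γ (2, 0): total = 3487
Minimum is at α with total 1821 blocks.

α, total 1821 blocks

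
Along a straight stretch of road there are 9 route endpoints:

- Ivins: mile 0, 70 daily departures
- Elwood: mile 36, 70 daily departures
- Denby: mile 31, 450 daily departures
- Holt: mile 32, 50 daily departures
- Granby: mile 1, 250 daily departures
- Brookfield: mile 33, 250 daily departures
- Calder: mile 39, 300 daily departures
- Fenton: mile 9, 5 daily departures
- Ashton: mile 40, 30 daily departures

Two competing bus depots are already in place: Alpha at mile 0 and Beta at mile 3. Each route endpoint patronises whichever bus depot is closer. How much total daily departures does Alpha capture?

The indifferent point is the midpoint (0+3)/2 = 1.5; route endpoints left of it (closer to Alpha at 0) go to Alpha, those right go to Beta.
  Ivins at 0 (w=70) → Alpha
  Granby at 1 (w=250) → Alpha
  Fenton at 9 (w=5) → Beta
  Denby at 31 (w=450) → Beta
  Holt at 32 (w=50) → Beta
  Brookfield at 33 (w=250) → Beta
  Elwood at 36 (w=70) → Beta
  Calder at 39 (w=300) → Beta
  Ashton at 40 (w=30) → Beta
Alpha captures 320; Beta captures 1155.

320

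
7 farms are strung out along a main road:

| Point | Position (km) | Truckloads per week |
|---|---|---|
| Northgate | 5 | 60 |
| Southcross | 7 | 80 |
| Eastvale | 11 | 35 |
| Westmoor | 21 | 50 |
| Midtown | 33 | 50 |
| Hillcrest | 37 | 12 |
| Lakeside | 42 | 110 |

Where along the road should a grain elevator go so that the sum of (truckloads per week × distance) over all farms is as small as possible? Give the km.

x = 21

For a sum of weighted absolute distances on a line, the optimum is the weighted median (not the mean). Total weight W = 397; half-weight = 198.5.
Sort by position and accumulate weight:
  km 5 (Northgate, w=60) → cum 60
  km 7 (Southcross, w=80) → cum 140
  km 11 (Eastvale, w=35) → cum 175
  km 21 (Westmoor, w=50) → cum 225  ≥ 198.5 → median here
  km 33 (Midtown, w=50) → cum 275
  km 37 (Hillcrest, w=12) → cum 287
  km 42 (Lakeside, w=110) → cum 397
Optimal location: km 21.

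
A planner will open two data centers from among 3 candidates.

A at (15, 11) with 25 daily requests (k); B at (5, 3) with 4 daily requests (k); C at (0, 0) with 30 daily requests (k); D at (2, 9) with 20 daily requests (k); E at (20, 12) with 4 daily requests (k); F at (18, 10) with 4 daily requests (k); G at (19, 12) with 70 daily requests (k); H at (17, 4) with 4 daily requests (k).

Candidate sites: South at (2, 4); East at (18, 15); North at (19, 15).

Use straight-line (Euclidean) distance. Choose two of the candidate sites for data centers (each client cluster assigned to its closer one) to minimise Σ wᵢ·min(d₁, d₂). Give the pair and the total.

Evaluate every pair (each demand assigned to the nearer of the two):
  {South, East}: total = 671.8
  {South, North}: total = 676.0
  {East, North}: total = 1527.3
Best pair: {South, East} with total 671.8.

{South, East}, total 671.8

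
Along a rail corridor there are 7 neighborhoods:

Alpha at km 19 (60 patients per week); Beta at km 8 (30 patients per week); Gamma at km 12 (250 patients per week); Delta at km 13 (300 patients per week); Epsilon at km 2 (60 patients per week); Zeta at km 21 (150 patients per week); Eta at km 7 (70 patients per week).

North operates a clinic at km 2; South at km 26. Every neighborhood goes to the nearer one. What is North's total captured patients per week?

The indifferent point is the midpoint (2+26)/2 = 14; neighborhoods left of it (closer to North at 2) go to North, those right go to South.
  Epsilon at 2 (w=60) → North
  Eta at 7 (w=70) → North
  Beta at 8 (w=30) → North
  Gamma at 12 (w=250) → North
  Delta at 13 (w=300) → North
  Alpha at 19 (w=60) → South
  Zeta at 21 (w=150) → South
North captures 710; South captures 210.

710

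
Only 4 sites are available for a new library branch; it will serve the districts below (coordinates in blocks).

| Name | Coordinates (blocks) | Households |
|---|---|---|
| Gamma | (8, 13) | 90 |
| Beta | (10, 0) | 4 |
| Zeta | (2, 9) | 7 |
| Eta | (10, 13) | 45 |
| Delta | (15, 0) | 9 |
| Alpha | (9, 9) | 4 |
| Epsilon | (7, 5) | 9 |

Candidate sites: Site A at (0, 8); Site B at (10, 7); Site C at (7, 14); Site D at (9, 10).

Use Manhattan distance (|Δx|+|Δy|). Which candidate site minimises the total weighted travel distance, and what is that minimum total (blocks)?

Total weighted distance at each candidate:
  Site A (0, 8): total = 2275
  Site B (10, 7): total = 1253
  Site C (7, 14): total = 805
  Site D (9, 10): total = 851
Minimum is at Site C with total 805 blocks.

Site C, total 805 blocks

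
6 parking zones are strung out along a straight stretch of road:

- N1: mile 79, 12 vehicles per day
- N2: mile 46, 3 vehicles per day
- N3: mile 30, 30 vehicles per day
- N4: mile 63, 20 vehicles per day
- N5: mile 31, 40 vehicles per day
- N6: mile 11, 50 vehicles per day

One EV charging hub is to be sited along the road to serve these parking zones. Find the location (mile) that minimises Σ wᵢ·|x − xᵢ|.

For a sum of weighted absolute distances on a line, the optimum is the weighted median (not the mean). Total weight W = 155; half-weight = 77.5.
Sort by position and accumulate weight:
  mile 11 (N6, w=50) → cum 50
  mile 30 (N3, w=30) → cum 80  ≥ 77.5 → median here
  mile 31 (N5, w=40) → cum 120
  mile 46 (N2, w=3) → cum 123
  mile 63 (N4, w=20) → cum 143
  mile 79 (N1, w=12) → cum 155
Optimal location: mile 30.

x = 30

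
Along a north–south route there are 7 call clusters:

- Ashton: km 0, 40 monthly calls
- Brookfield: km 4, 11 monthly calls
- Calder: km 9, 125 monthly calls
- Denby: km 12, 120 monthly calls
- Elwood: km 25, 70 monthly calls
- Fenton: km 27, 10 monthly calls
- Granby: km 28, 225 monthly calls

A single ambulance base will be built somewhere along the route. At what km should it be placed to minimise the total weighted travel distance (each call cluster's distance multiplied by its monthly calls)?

x = 25

For a sum of weighted absolute distances on a line, the optimum is the weighted median (not the mean). Total weight W = 601; half-weight = 300.5.
Sort by position and accumulate weight:
  km 0 (Ashton, w=40) → cum 40
  km 4 (Brookfield, w=11) → cum 51
  km 9 (Calder, w=125) → cum 176
  km 12 (Denby, w=120) → cum 296
  km 25 (Elwood, w=70) → cum 366  ≥ 300.5 → median here
  km 27 (Fenton, w=10) → cum 376
  km 28 (Granby, w=225) → cum 601
Optimal location: km 25.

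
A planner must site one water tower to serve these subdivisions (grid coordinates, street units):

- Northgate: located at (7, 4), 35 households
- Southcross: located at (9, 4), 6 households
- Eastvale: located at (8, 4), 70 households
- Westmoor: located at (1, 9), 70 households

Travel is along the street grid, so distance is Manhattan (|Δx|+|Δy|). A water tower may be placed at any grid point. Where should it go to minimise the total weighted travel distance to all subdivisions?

(7, 4)

Manhattan distance separates: Σwᵢ(|x−xᵢ|+|y−yᵢ|) = Σwᵢ|x−xᵢ| + Σwᵢ|y−yᵢ|, so x and y are optimised independently as 1-D weighted medians.
Total weight W = 181; half = 90.5.
x-coordinate, sorted with cumulative weight:
  x=1 (Westmoor, w=70) cum 70
  x=7 (Northgate, w=35) cum 105  ← median
  x=8 (Eastvale, w=70) cum 175
  x=9 (Southcross, w=6) cum 181
⇒ x* = 7
y-coordinate, sorted with cumulative weight:
  y=4 (Northgate, w=35) cum 35
  y=4 (Southcross, w=6) cum 41
  y=4 (Eastvale, w=70) cum 111  ← median
  y=9 (Westmoor, w=70) cum 181
⇒ y* = 4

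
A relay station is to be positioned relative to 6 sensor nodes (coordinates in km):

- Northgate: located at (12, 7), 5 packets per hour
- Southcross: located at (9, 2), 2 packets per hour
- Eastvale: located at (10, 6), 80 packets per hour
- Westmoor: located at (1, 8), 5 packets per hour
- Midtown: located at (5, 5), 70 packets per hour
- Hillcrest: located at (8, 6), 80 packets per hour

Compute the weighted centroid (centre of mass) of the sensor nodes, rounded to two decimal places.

(7.74, 5.74)

The minimiser of Σwᵢ‖p−pᵢ‖² is the weighted centroid p* = (Σwᵢpᵢ)/(Σwᵢ).
Σwᵢ = 242.
Σwᵢxᵢ = 5·12 + 2·9 + 80·10 + 5·1 + 70·5 + 80·8 = 1873.
Σwᵢyᵢ = 5·7 + 2·2 + 80·6 + 5·8 + 70·5 + 80·6 = 1389.
x* = 1873/242 = 7.74, y* = 1389/242 = 5.74.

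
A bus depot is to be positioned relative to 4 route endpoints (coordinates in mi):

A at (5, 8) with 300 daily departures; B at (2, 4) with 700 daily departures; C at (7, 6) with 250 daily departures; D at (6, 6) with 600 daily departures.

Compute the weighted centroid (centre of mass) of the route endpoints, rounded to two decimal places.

(4.46, 5.57)

The minimiser of Σwᵢ‖p−pᵢ‖² is the weighted centroid p* = (Σwᵢpᵢ)/(Σwᵢ).
Σwᵢ = 1850.
Σwᵢxᵢ = 300·5 + 700·2 + 250·7 + 600·6 = 8250.
Σwᵢyᵢ = 300·8 + 700·4 + 250·6 + 600·6 = 10300.
x* = 8250/1850 = 4.46, y* = 10300/1850 = 5.57.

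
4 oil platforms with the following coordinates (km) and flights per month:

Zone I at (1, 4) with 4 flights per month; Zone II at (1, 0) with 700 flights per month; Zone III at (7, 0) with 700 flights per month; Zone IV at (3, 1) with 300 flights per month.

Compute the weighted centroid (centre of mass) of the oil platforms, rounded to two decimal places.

(3.82, 0.19)

The minimiser of Σwᵢ‖p−pᵢ‖² is the weighted centroid p* = (Σwᵢpᵢ)/(Σwᵢ).
Σwᵢ = 1704.
Σwᵢxᵢ = 4·1 + 700·1 + 700·7 + 300·3 = 6504.
Σwᵢyᵢ = 4·4 + 700·0 + 700·0 + 300·1 = 316.
x* = 6504/1704 = 3.82, y* = 316/1704 = 0.19.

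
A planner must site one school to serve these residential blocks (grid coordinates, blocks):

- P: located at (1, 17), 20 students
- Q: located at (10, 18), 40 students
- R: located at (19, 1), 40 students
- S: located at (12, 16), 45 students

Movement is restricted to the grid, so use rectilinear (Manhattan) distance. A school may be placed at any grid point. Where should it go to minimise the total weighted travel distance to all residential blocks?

(12, 16)

Manhattan distance separates: Σwᵢ(|x−xᵢ|+|y−yᵢ|) = Σwᵢ|x−xᵢ| + Σwᵢ|y−yᵢ|, so x and y are optimised independently as 1-D weighted medians.
Total weight W = 145; half = 72.5.
x-coordinate, sorted with cumulative weight:
  x=1 (P, w=20) cum 20
  x=10 (Q, w=40) cum 60
  x=12 (S, w=45) cum 105  ← median
  x=19 (R, w=40) cum 145
⇒ x* = 12
y-coordinate, sorted with cumulative weight:
  y=1 (R, w=40) cum 40
  y=16 (S, w=45) cum 85  ← median
  y=17 (P, w=20) cum 105
  y=18 (Q, w=40) cum 145
⇒ y* = 16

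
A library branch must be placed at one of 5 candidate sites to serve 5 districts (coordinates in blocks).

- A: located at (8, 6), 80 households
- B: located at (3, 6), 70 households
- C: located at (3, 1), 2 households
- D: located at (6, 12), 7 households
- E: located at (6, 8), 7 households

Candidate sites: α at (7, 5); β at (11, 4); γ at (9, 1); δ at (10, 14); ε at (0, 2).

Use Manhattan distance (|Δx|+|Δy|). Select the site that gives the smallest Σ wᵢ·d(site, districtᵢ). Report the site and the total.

α, total 610 blocks

Total weighted distance at each candidate:
  α (7, 5): total = 610
  β (11, 4): total = 1276
  γ (9, 1): total = 1430
  δ (10, 14): total = 2002
  ε (0, 2): total = 1654
Minimum is at α with total 610 blocks.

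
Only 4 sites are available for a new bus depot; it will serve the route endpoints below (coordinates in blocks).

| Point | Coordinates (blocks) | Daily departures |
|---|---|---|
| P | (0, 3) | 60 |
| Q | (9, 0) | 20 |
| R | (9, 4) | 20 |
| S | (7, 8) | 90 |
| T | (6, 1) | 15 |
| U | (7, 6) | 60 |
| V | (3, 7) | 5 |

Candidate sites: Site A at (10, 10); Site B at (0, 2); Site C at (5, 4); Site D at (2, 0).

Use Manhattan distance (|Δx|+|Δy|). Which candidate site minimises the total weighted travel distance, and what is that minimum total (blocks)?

Total weighted distance at each candidate:
  Site A (10, 10): total = 2495
  Site B (0, 2): total = 2475
  Site C (5, 4): total = 1465
  Site D (2, 0): total = 2605
Minimum is at Site C with total 1465 blocks.

Site C, total 1465 blocks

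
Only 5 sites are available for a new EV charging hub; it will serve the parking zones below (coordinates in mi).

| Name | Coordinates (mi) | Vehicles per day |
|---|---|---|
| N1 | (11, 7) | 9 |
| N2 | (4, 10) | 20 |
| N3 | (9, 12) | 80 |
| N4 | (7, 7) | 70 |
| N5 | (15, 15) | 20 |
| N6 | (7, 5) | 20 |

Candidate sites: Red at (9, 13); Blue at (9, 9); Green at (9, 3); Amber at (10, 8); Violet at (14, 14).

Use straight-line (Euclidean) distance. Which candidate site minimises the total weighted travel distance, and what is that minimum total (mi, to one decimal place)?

Blue, total 824.6 mi

Total weighted distance at each candidate:
  Red (9, 13): total = 987.7
  Blue (9, 9): total = 824.6
  Green (9, 3): total = 1570.2
  Amber (10, 8): total = 947.3
  Violet (14, 14): total = 1664.0
Minimum is at Blue with total 824.6 mi.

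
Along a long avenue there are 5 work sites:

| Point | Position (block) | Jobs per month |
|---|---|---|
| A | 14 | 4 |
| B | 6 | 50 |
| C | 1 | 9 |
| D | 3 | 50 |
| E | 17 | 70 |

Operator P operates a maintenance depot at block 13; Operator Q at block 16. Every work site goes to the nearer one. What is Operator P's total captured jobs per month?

113

The indifferent point is the midpoint (13+16)/2 = 14.5; work sites left of it (closer to Operator P at 13) go to Operator P, those right go to Operator Q.
  C at 1 (w=9) → Operator P
  D at 3 (w=50) → Operator P
  B at 6 (w=50) → Operator P
  A at 14 (w=4) → Operator P
  E at 17 (w=70) → Operator Q
Operator P captures 113; Operator Q captures 70.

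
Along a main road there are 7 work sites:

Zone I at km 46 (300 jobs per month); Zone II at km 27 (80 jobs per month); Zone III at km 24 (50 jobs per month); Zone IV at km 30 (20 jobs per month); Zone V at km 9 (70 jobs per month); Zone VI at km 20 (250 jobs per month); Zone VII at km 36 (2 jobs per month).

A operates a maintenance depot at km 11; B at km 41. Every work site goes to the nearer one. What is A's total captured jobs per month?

The indifferent point is the midpoint (11+41)/2 = 26; work sites left of it (closer to A at 11) go to A, those right go to B.
  Zone V at 9 (w=70) → A
  Zone VI at 20 (w=250) → A
  Zone III at 24 (w=50) → A
  Zone II at 27 (w=80) → B
  Zone IV at 30 (w=20) → B
  Zone VII at 36 (w=2) → B
  Zone I at 46 (w=300) → B
A captures 370; B captures 402.

370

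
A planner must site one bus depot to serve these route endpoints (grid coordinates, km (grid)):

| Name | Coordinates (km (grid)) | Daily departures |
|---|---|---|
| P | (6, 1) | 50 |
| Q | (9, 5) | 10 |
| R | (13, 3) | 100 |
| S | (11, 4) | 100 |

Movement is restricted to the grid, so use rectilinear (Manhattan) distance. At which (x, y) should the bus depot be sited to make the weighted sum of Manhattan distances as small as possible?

(11, 3)

Manhattan distance separates: Σwᵢ(|x−xᵢ|+|y−yᵢ|) = Σwᵢ|x−xᵢ| + Σwᵢ|y−yᵢ|, so x and y are optimised independently as 1-D weighted medians.
Total weight W = 260; half = 130.
x-coordinate, sorted with cumulative weight:
  x=6 (P, w=50) cum 50
  x=9 (Q, w=10) cum 60
  x=11 (S, w=100) cum 160  ← median
  x=13 (R, w=100) cum 260
⇒ x* = 11
y-coordinate, sorted with cumulative weight:
  y=1 (P, w=50) cum 50
  y=3 (R, w=100) cum 150  ← median
  y=4 (S, w=100) cum 250
  y=5 (Q, w=10) cum 260
⇒ y* = 3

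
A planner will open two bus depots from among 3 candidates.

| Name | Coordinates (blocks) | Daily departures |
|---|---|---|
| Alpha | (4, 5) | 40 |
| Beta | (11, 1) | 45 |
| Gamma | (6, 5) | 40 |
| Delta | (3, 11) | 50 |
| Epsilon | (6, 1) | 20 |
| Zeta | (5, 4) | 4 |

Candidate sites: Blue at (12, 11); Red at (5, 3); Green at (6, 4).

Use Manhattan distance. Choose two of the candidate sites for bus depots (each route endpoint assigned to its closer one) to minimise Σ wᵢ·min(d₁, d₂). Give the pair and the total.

Evaluate every pair (each demand assigned to the nearer of the two):
  {Blue, Green}: total = 1034
  {Red, Green}: total = 1084
  {Blue, Red}: total = 1114
Best pair: {Blue, Green} with total 1034.

{Blue, Green}, total 1034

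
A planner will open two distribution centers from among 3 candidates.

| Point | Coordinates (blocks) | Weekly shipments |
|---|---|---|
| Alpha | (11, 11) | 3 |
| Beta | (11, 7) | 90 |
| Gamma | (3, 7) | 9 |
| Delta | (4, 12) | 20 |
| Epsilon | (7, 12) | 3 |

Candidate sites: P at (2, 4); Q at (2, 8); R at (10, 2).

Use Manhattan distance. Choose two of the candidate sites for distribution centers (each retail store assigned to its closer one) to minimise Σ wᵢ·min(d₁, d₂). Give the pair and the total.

Evaluate every pair (each demand assigned to the nearer of the two):
  {Q, R}: total = 735
  {P, R}: total = 845
  {P, Q}: total = 1101
Best pair: {Q, R} with total 735.

{Q, R}, total 735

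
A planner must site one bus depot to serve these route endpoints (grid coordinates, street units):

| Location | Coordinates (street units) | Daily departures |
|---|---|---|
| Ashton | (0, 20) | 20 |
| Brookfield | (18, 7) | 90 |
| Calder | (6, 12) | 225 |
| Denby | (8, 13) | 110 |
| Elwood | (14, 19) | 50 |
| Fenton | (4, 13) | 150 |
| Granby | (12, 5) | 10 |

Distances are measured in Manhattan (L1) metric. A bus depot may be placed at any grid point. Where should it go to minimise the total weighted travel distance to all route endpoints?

(6, 13)

Manhattan distance separates: Σwᵢ(|x−xᵢ|+|y−yᵢ|) = Σwᵢ|x−xᵢ| + Σwᵢ|y−yᵢ|, so x and y are optimised independently as 1-D weighted medians.
Total weight W = 655; half = 327.5.
x-coordinate, sorted with cumulative weight:
  x=0 (Ashton, w=20) cum 20
  x=4 (Fenton, w=150) cum 170
  x=6 (Calder, w=225) cum 395  ← median
  x=8 (Denby, w=110) cum 505
  x=12 (Granby, w=10) cum 515
  x=14 (Elwood, w=50) cum 565
  x=18 (Brookfield, w=90) cum 655
⇒ x* = 6
y-coordinate, sorted with cumulative weight:
  y=5 (Granby, w=10) cum 10
  y=7 (Brookfield, w=90) cum 100
  y=12 (Calder, w=225) cum 325
  y=13 (Denby, w=110) cum 435  ← median
  y=13 (Fenton, w=150) cum 585
  y=19 (Elwood, w=50) cum 635
  y=20 (Ashton, w=20) cum 655
⇒ y* = 13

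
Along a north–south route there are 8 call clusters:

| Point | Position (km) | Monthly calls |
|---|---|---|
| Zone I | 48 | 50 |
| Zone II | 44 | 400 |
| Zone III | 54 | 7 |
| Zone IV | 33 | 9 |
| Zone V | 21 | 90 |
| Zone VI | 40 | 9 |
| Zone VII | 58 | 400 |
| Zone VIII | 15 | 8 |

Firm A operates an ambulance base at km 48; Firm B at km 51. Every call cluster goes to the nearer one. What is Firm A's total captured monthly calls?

The indifferent point is the midpoint (48+51)/2 = 49.5; call clusters left of it (closer to Firm A at 48) go to Firm A, those right go to Firm B.
  Zone VIII at 15 (w=8) → Firm A
  Zone V at 21 (w=90) → Firm A
  Zone IV at 33 (w=9) → Firm A
  Zone VI at 40 (w=9) → Firm A
  Zone II at 44 (w=400) → Firm A
  Zone I at 48 (w=50) → Firm A
  Zone III at 54 (w=7) → Firm B
  Zone VII at 58 (w=400) → Firm B
Firm A captures 566; Firm B captures 407.

566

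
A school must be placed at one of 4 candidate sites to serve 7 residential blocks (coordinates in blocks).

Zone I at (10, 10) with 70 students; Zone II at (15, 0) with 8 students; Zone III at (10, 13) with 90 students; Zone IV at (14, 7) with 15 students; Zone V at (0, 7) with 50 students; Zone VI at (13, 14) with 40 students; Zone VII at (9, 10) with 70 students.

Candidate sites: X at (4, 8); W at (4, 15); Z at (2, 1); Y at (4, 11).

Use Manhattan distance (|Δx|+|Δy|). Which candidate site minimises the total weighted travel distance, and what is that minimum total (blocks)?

Total weighted distance at each candidate:
  X (4, 8): total = 3207
  W (4, 15): total = 3668
  Z (2, 1): total = 5852
  Y (4, 11): total = 2896
Minimum is at Y with total 2896 blocks.

Y, total 2896 blocks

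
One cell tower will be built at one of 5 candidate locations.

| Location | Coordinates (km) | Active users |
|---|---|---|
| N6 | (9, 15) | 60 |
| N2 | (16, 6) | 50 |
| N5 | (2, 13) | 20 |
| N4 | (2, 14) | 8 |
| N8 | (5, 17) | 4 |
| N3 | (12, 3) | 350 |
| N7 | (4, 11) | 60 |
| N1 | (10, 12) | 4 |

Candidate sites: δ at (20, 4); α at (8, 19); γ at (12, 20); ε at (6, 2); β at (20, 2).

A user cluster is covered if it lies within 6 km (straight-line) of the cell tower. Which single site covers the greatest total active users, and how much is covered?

Coverage radius r = 6 km; a point is covered iff (Δx)²+(Δy)² ≤ 6² = 36.
  δ (20, 4): covers {N2} → 50
  α (8, 19): covers {N6, N8} → 64
  γ (12, 20): covers {N6} → 60
  ε (6, 2): covers {none} → 0
  β (20, 2): covers {N2} → 50
Maximum coverage at α: 64 active users.

α, covering 64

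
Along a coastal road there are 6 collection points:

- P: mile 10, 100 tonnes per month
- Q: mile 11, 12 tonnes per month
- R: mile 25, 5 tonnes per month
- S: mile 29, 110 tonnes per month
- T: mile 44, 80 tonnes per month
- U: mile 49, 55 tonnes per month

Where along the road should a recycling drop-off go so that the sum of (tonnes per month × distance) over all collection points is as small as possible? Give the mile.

x = 29

For a sum of weighted absolute distances on a line, the optimum is the weighted median (not the mean). Total weight W = 362; half-weight = 181.
Sort by position and accumulate weight:
  mile 10 (P, w=100) → cum 100
  mile 11 (Q, w=12) → cum 112
  mile 25 (R, w=5) → cum 117
  mile 29 (S, w=110) → cum 227  ≥ 181 → median here
  mile 44 (T, w=80) → cum 307
  mile 49 (U, w=55) → cum 362
Optimal location: mile 29.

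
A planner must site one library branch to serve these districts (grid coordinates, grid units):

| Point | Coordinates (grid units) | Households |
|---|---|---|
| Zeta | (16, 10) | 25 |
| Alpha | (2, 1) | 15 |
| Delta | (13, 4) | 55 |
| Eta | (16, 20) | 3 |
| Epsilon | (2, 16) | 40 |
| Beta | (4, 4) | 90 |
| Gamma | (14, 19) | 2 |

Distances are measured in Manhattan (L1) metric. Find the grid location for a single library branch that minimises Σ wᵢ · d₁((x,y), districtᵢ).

(4, 4)

Manhattan distance separates: Σwᵢ(|x−xᵢ|+|y−yᵢ|) = Σwᵢ|x−xᵢ| + Σwᵢ|y−yᵢ|, so x and y are optimised independently as 1-D weighted medians.
Total weight W = 230; half = 115.
x-coordinate, sorted with cumulative weight:
  x=2 (Alpha, w=15) cum 15
  x=2 (Epsilon, w=40) cum 55
  x=4 (Beta, w=90) cum 145  ← median
  x=13 (Delta, w=55) cum 200
  x=14 (Gamma, w=2) cum 202
  x=16 (Zeta, w=25) cum 227
  x=16 (Eta, w=3) cum 230
⇒ x* = 4
y-coordinate, sorted with cumulative weight:
  y=1 (Alpha, w=15) cum 15
  y=4 (Delta, w=55) cum 70
  y=4 (Beta, w=90) cum 160  ← median
  y=10 (Zeta, w=25) cum 185
  y=16 (Epsilon, w=40) cum 225
  y=19 (Gamma, w=2) cum 227
  y=20 (Eta, w=3) cum 230
⇒ y* = 4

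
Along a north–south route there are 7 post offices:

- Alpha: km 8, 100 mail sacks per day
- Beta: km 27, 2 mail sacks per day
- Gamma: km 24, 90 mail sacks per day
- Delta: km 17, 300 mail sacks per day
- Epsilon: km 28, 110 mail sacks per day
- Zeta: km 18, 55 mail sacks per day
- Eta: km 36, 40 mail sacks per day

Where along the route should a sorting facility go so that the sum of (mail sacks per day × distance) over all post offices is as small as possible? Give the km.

x = 17

For a sum of weighted absolute distances on a line, the optimum is the weighted median (not the mean). Total weight W = 697; half-weight = 348.5.
Sort by position and accumulate weight:
  km 8 (Alpha, w=100) → cum 100
  km 17 (Delta, w=300) → cum 400  ≥ 348.5 → median here
  km 18 (Zeta, w=55) → cum 455
  km 24 (Gamma, w=90) → cum 545
  km 27 (Beta, w=2) → cum 547
  km 28 (Epsilon, w=110) → cum 657
  km 36 (Eta, w=40) → cum 697
Optimal location: km 17.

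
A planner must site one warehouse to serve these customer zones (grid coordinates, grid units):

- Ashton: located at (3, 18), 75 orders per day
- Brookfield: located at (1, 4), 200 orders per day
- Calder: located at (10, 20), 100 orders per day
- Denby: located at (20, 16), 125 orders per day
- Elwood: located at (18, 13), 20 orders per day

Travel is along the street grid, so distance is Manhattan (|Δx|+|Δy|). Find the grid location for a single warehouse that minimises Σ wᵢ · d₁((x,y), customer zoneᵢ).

(3, 16)

Manhattan distance separates: Σwᵢ(|x−xᵢ|+|y−yᵢ|) = Σwᵢ|x−xᵢ| + Σwᵢ|y−yᵢ|, so x and y are optimised independently as 1-D weighted medians.
Total weight W = 520; half = 260.
x-coordinate, sorted with cumulative weight:
  x=1 (Brookfield, w=200) cum 200
  x=3 (Ashton, w=75) cum 275  ← median
  x=10 (Calder, w=100) cum 375
  x=18 (Elwood, w=20) cum 395
  x=20 (Denby, w=125) cum 520
⇒ x* = 3
y-coordinate, sorted with cumulative weight:
  y=4 (Brookfield, w=200) cum 200
  y=13 (Elwood, w=20) cum 220
  y=16 (Denby, w=125) cum 345  ← median
  y=18 (Ashton, w=75) cum 420
  y=20 (Calder, w=100) cum 520
⇒ y* = 16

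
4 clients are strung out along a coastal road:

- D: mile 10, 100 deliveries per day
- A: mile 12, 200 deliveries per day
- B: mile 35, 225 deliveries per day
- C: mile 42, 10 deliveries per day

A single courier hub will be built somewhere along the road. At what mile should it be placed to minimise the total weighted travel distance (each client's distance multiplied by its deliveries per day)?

For a sum of weighted absolute distances on a line, the optimum is the weighted median (not the mean). Total weight W = 535; half-weight = 267.5.
Sort by position and accumulate weight:
  mile 10 (D, w=100) → cum 100
  mile 12 (A, w=200) → cum 300  ≥ 267.5 → median here
  mile 35 (B, w=225) → cum 525
  mile 42 (C, w=10) → cum 535
Optimal location: mile 12.

x = 12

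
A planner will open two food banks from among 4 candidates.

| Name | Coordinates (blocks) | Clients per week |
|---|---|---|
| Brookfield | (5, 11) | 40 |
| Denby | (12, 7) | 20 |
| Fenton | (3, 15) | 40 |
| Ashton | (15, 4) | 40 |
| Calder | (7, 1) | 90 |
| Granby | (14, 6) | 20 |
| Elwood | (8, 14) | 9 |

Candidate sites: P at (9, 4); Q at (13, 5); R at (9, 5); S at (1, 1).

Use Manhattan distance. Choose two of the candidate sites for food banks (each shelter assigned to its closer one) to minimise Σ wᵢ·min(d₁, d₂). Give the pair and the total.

Evaluate every pair (each demand assigned to the nearer of the two):
  {P, Q}: total = 1889
  {Q, R}: total = 1890
  {P, R}: total = 2040
  {Q, S}: total = 2086
  {P, S}: total = 2129
  {R, S}: total = 2170
Best pair: {P, Q} with total 1889.

{P, Q}, total 1889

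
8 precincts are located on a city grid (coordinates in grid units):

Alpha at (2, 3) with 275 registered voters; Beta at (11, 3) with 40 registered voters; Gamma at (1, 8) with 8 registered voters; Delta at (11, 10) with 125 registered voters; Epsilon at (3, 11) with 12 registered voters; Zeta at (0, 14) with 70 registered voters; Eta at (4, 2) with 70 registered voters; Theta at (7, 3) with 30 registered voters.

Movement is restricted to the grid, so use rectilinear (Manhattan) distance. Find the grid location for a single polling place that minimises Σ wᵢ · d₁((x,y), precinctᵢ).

Manhattan distance separates: Σwᵢ(|x−xᵢ|+|y−yᵢ|) = Σwᵢ|x−xᵢ| + Σwᵢ|y−yᵢ|, so x and y are optimised independently as 1-D weighted medians.
Total weight W = 630; half = 315.
x-coordinate, sorted with cumulative weight:
  x=0 (Zeta, w=70) cum 70
  x=1 (Gamma, w=8) cum 78
  x=2 (Alpha, w=275) cum 353  ← median
  x=3 (Epsilon, w=12) cum 365
  x=4 (Eta, w=70) cum 435
  x=7 (Theta, w=30) cum 465
  x=11 (Beta, w=40) cum 505
  x=11 (Delta, w=125) cum 630
⇒ x* = 2
y-coordinate, sorted with cumulative weight:
  y=2 (Eta, w=70) cum 70
  y=3 (Alpha, w=275) cum 345  ← median
  y=3 (Beta, w=40) cum 385
  y=3 (Theta, w=30) cum 415
  y=8 (Gamma, w=8) cum 423
  y=10 (Delta, w=125) cum 548
  y=11 (Epsilon, w=12) cum 560
  y=14 (Zeta, w=70) cum 630
⇒ y* = 3

(2, 3)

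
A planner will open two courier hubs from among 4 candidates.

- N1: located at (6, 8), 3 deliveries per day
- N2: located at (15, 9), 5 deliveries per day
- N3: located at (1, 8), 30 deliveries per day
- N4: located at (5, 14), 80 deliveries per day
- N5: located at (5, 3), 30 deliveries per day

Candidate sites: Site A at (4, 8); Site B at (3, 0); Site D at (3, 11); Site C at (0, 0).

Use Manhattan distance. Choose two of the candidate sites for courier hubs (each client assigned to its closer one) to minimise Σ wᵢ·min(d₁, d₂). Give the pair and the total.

{Site A, Site D}, total 736

Evaluate every pair (each demand assigned to the nearer of the two):
  {Site A, Site D}: total = 736
  {Site B, Site D}: total = 788
  {Site A, Site B}: total = 866
  {Site D, Site C}: total = 878
  {Site A, Site C}: total = 896
  {Site B, Site C}: total = 1838
Best pair: {Site A, Site D} with total 736.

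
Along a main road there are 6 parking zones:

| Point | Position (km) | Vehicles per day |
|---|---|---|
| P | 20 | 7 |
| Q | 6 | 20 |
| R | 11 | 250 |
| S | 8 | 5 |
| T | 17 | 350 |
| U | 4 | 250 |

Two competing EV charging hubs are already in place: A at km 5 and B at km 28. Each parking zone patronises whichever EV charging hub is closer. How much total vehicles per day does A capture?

525

The indifferent point is the midpoint (5+28)/2 = 16.5; parking zones left of it (closer to A at 5) go to A, those right go to B.
  U at 4 (w=250) → A
  Q at 6 (w=20) → A
  S at 8 (w=5) → A
  R at 11 (w=250) → A
  T at 17 (w=350) → B
  P at 20 (w=7) → B
A captures 525; B captures 357.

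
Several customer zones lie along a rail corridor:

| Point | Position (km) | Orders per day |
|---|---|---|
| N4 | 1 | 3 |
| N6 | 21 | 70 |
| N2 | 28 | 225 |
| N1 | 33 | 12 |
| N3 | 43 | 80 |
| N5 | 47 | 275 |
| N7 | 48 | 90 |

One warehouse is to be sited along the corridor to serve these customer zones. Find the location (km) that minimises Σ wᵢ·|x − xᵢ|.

For a sum of weighted absolute distances on a line, the optimum is the weighted median (not the mean). Total weight W = 755; half-weight = 377.5.
Sort by position and accumulate weight:
  km 1 (N4, w=3) → cum 3
  km 21 (N6, w=70) → cum 73
  km 28 (N2, w=225) → cum 298
  km 33 (N1, w=12) → cum 310
  km 43 (N3, w=80) → cum 390  ≥ 377.5 → median here
  km 47 (N5, w=275) → cum 665
  km 48 (N7, w=90) → cum 755
Optimal location: km 43.

x = 43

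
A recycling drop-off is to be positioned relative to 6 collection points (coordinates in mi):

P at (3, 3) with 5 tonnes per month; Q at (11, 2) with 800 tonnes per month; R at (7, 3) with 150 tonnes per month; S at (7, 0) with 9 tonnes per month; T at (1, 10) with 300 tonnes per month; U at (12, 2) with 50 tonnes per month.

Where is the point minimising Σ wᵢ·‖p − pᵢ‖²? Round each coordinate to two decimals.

The minimiser of Σwᵢ‖p−pᵢ‖² is the weighted centroid p* = (Σwᵢpᵢ)/(Σwᵢ).
Σwᵢ = 1314.
Σwᵢxᵢ = 5·3 + 800·11 + 150·7 + 9·7 + 300·1 + 50·12 = 10828.
Σwᵢyᵢ = 5·3 + 800·2 + 150·3 + 9·0 + 300·10 + 50·2 = 5165.
x* = 10828/1314 = 8.24, y* = 5165/1314 = 3.93.

(8.24, 3.93)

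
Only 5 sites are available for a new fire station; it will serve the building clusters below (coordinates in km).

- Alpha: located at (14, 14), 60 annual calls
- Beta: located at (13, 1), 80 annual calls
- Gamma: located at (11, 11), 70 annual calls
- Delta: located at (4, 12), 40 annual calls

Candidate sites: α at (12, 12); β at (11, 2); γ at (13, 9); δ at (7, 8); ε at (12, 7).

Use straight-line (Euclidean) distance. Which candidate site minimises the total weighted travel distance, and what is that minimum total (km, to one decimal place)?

α, total 1472.3 km

Total weighted distance at each candidate:
  α (12, 12): total = 1472.3
  β (11, 2): total = 2039.3
  γ (13, 9): total = 1523.4
  δ (7, 8): total = 1840.7
  ε (12, 7): total = 1589.4
Minimum is at α with total 1472.3 km.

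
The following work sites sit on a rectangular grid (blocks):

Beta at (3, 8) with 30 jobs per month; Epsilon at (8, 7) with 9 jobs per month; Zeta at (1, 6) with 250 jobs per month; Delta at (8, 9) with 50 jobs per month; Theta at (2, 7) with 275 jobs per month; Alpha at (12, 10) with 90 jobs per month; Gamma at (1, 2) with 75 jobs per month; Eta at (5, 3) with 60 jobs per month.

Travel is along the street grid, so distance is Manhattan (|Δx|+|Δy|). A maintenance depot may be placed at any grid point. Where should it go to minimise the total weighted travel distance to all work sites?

Manhattan distance separates: Σwᵢ(|x−xᵢ|+|y−yᵢ|) = Σwᵢ|x−xᵢ| + Σwᵢ|y−yᵢ|, so x and y are optimised independently as 1-D weighted medians.
Total weight W = 839; half = 419.5.
x-coordinate, sorted with cumulative weight:
  x=1 (Zeta, w=250) cum 250
  x=1 (Gamma, w=75) cum 325
  x=2 (Theta, w=275) cum 600  ← median
  x=3 (Beta, w=30) cum 630
  x=5 (Eta, w=60) cum 690
  x=8 (Epsilon, w=9) cum 699
  x=8 (Delta, w=50) cum 749
  x=12 (Alpha, w=90) cum 839
⇒ x* = 2
y-coordinate, sorted with cumulative weight:
  y=2 (Gamma, w=75) cum 75
  y=3 (Eta, w=60) cum 135
  y=6 (Zeta, w=250) cum 385
  y=7 (Epsilon, w=9) cum 394
  y=7 (Theta, w=275) cum 669  ← median
  y=8 (Beta, w=30) cum 699
  y=9 (Delta, w=50) cum 749
  y=10 (Alpha, w=90) cum 839
⇒ y* = 7

(2, 7)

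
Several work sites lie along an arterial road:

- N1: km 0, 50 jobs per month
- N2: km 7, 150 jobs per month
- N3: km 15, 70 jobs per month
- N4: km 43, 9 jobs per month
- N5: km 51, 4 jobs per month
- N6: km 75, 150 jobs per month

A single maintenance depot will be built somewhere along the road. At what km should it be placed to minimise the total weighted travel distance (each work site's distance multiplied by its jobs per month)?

For a sum of weighted absolute distances on a line, the optimum is the weighted median (not the mean). Total weight W = 433; half-weight = 216.5.
Sort by position and accumulate weight:
  km 0 (N1, w=50) → cum 50
  km 7 (N2, w=150) → cum 200
  km 15 (N3, w=70) → cum 270  ≥ 216.5 → median here
  km 43 (N4, w=9) → cum 279
  km 51 (N5, w=4) → cum 283
  km 75 (N6, w=150) → cum 433
Optimal location: km 15.

x = 15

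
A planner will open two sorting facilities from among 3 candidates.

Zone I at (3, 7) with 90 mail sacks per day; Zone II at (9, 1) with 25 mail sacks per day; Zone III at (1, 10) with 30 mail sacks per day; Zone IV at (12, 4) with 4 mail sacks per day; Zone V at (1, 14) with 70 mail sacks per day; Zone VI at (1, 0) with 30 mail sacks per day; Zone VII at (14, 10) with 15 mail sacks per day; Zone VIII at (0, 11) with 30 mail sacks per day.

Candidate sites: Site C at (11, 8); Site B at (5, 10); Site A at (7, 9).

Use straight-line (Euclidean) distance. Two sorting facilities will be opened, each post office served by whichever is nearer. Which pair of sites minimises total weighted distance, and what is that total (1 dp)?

{Site C, Site B}, total 1569.1

Evaluate every pair (each demand assigned to the nearer of the two):
  {Site C, Site B}: total = 1569.1
  {Site B, Site A}: total = 1657.1
  {Site C, Site A}: total = 1927.2
Best pair: {Site C, Site B} with total 1569.1.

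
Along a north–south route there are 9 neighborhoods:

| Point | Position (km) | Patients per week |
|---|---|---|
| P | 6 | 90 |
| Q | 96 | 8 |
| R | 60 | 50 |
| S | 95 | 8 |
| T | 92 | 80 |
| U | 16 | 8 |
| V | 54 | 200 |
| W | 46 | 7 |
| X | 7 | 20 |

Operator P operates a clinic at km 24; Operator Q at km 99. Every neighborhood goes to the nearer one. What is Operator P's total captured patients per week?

375

The indifferent point is the midpoint (24+99)/2 = 61.5; neighborhoods left of it (closer to Operator P at 24) go to Operator P, those right go to Operator Q.
  P at 6 (w=90) → Operator P
  X at 7 (w=20) → Operator P
  U at 16 (w=8) → Operator P
  W at 46 (w=7) → Operator P
  V at 54 (w=200) → Operator P
  R at 60 (w=50) → Operator P
  T at 92 (w=80) → Operator Q
  S at 95 (w=8) → Operator Q
  Q at 96 (w=8) → Operator Q
Operator P captures 375; Operator Q captures 96.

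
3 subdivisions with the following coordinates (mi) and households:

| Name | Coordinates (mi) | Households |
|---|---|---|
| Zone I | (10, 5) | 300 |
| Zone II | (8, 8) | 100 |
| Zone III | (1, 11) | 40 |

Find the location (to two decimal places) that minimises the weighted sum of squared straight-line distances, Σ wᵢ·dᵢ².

(8.73, 6.23)

The minimiser of Σwᵢ‖p−pᵢ‖² is the weighted centroid p* = (Σwᵢpᵢ)/(Σwᵢ).
Σwᵢ = 440.
Σwᵢxᵢ = 300·10 + 100·8 + 40·1 = 3840.
Σwᵢyᵢ = 300·5 + 100·8 + 40·11 = 2740.
x* = 3840/440 = 8.73, y* = 2740/440 = 6.23.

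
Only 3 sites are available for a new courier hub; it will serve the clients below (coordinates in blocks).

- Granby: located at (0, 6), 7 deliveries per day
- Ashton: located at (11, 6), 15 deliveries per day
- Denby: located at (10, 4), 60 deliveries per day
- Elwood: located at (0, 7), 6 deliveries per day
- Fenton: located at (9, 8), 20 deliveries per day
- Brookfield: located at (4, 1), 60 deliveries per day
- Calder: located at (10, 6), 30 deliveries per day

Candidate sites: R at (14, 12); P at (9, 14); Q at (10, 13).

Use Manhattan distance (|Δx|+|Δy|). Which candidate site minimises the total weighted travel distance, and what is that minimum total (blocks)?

Q, total 2285 blocks

Total weighted distance at each candidate:
  R (14, 12): total = 2849
  P (9, 14): total = 2495
  Q (10, 13): total = 2285
Minimum is at Q with total 2285 blocks.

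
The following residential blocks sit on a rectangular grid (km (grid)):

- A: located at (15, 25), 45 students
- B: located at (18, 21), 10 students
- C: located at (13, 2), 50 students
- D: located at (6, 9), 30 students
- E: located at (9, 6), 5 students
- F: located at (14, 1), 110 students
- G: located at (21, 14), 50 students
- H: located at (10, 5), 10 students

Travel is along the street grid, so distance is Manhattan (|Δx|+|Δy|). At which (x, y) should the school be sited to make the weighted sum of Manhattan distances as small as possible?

Manhattan distance separates: Σwᵢ(|x−xᵢ|+|y−yᵢ|) = Σwᵢ|x−xᵢ| + Σwᵢ|y−yᵢ|, so x and y are optimised independently as 1-D weighted medians.
Total weight W = 310; half = 155.
x-coordinate, sorted with cumulative weight:
  x=6 (D, w=30) cum 30
  x=9 (E, w=5) cum 35
  x=10 (H, w=10) cum 45
  x=13 (C, w=50) cum 95
  x=14 (F, w=110) cum 205  ← median
  x=15 (A, w=45) cum 250
  x=18 (B, w=10) cum 260
  x=21 (G, w=50) cum 310
⇒ x* = 14
y-coordinate, sorted with cumulative weight:
  y=1 (F, w=110) cum 110
  y=2 (C, w=50) cum 160  ← median
  y=5 (H, w=10) cum 170
  y=6 (E, w=5) cum 175
  y=9 (D, w=30) cum 205
  y=14 (G, w=50) cum 255
  y=21 (B, w=10) cum 265
  y=25 (A, w=45) cum 310
⇒ y* = 2

(14, 2)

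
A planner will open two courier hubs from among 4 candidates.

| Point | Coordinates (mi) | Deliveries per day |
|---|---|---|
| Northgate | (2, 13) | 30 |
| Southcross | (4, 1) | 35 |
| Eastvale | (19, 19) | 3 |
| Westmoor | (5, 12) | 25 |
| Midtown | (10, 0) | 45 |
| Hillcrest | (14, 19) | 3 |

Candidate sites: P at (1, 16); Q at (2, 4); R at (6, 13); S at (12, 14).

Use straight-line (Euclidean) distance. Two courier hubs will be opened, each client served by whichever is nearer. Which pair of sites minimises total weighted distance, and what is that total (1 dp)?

Evaluate every pair (each demand assigned to the nearer of the two):
  {Q, R}: total = 757.0
  {P, Q}: total = 859.7
  {Q, S}: total = 1022.7
  {R, S}: total = 1235.2
  {P, R}: total = 1241.0
  {P, S}: total = 1448.9
Best pair: {Q, R} with total 757.0.

{Q, R}, total 757.0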